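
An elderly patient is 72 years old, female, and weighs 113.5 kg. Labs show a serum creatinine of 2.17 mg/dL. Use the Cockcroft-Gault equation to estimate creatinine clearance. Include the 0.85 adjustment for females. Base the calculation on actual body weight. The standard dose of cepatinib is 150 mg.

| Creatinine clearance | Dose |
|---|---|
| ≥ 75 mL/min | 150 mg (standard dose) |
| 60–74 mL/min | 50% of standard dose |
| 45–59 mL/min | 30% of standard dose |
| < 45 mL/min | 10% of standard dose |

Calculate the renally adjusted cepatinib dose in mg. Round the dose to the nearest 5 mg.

15 mg

CrCl = (140 − 72) × 113.5 / (72 × 2.17) × 0.85 = 7718.0 / 156.24 × 0.85 ≈ 42.0 mL/min
CrCl ≈ 42 mL/min → bracket < 45 mL/min.
10% of 150 mg = 15 mg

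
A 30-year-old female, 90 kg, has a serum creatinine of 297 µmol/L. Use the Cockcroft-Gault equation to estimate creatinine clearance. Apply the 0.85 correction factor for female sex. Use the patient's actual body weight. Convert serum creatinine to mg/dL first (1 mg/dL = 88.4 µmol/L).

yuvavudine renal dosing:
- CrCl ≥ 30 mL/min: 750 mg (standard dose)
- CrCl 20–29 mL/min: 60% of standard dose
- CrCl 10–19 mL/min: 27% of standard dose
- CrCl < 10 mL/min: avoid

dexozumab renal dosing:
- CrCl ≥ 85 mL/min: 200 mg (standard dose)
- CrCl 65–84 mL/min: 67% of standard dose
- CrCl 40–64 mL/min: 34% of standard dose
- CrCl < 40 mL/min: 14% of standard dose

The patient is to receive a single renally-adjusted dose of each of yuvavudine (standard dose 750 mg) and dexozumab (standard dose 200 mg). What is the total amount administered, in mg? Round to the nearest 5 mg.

780 mg

SCr = 297 / 88.4 = 3.36 mg/dL
CrCl = (140 − 30) × 90 / (72 × 3.36) × 0.85 = 9900.0 / 241.92 × 0.85 ≈ 34.8 mL/min
CrCl ≈ 35 mL/min.
yuvavudine: ≥ 30 mL/min → 100% of 750 mg = 750 mg.
dexozumab: < 40 mL/min → 14% of 200 mg = 28 mg.
Total = 750 + 28 = 778 mg.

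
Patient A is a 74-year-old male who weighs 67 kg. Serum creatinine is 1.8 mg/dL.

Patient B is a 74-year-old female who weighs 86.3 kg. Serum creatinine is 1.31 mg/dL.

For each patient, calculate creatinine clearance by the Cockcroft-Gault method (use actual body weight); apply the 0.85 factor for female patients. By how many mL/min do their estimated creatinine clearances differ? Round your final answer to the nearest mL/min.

17 mL/min

Patient A: CrCl = (140 − 74) × 67 / (72 × 1.8) = 4422.0 / 129.60 ≈ 34.1 mL/min
Patient B: CrCl = (140 − 74) × 86.3 / (72 × 1.31) × 0.85 = 5695.8 / 94.32 × 0.85 ≈ 51.3 mL/min
|34.1 − 51.3| = 17.2 mL/min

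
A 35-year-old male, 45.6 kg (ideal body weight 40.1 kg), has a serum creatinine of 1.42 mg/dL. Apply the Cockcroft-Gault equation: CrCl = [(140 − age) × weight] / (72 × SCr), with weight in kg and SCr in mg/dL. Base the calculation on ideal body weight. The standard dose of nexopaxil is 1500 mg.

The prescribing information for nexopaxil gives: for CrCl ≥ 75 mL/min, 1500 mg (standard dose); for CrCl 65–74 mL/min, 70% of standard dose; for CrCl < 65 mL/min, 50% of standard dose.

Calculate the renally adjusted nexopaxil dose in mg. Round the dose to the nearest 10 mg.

CrCl = (140 − 35) × 40.1 / (72 × 1.42) = 4210.5 / 102.24 ≈ 41.2 mL/min
CrCl ≈ 41 mL/min → bracket < 65 mL/min.
50% of 1500 mg = 750 mg

750 mg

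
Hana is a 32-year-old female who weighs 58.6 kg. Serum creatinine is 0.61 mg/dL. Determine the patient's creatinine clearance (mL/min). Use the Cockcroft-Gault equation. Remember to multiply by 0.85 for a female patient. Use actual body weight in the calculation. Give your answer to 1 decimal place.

CrCl = (140 − 32) × 58.6 / (72 × 0.61) × 0.85 = 6328.8 / 43.92 × 0.85 ≈ 122.5 mL/min

122.5 mL/min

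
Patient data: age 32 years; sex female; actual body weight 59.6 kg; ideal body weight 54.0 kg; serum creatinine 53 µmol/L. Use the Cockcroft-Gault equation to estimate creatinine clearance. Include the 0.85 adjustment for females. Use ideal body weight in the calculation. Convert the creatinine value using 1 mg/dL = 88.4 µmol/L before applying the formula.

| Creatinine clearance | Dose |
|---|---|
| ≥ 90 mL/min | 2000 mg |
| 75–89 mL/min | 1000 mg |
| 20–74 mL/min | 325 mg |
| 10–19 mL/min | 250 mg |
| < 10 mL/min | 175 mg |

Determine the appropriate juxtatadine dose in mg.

2000 mg

SCr = 53 / 88.4 = 0.6 mg/dL
CrCl = (140 − 32) × 54 / (72 × 0.6) × 0.85 = 5832.0 / 43.20 × 0.85 ≈ 114.8 mL/min
CrCl ≈ 115 mL/min → bracket ≥ 90 mL/min.
Dose for this bracket: 2000 mg.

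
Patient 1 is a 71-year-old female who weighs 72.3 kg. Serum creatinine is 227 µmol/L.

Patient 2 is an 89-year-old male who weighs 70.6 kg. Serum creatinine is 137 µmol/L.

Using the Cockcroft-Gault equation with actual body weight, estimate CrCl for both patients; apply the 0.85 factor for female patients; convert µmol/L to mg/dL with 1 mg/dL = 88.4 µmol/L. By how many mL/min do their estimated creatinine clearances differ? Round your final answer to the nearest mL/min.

9 mL/min

Patient 1: SCr = 227 / 88.4 = 2.568 mg/dL
Patient 1: CrCl = (140 − 71) × 72.3 / (72 × 2.568) × 0.85 = 4988.7 / 184.90 × 0.85 ≈ 22.9 mL/min
Patient 2: SCr = 137 / 88.4 = 1.55 mg/dL
Patient 2: CrCl = (140 − 89) × 70.6 / (72 × 1.55) = 3600.6 / 111.60 ≈ 32.3 mL/min
|22.9 − 32.3| = 9.4 mL/min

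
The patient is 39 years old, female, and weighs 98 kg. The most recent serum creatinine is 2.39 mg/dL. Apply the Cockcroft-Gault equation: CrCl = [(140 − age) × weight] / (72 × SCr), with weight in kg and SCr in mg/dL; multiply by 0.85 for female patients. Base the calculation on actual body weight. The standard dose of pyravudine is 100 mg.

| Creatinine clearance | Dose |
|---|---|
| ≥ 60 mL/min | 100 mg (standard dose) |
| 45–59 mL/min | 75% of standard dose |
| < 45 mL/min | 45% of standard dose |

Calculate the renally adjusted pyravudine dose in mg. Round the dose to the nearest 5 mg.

CrCl = (140 − 39) × 98 / (72 × 2.39) × 0.85 = 9898.0 / 172.08 × 0.85 ≈ 48.9 mL/min
CrCl ≈ 49 mL/min → bracket 45–59 mL/min.
75% of 100 mg = 75 mg

75 mg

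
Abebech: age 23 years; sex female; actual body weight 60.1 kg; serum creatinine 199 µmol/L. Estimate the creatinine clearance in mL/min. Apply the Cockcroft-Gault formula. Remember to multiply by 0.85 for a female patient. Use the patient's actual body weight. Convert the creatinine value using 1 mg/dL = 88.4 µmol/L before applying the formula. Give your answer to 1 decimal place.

SCr = 199 / 88.4 = 2.251 mg/dL
CrCl = (140 − 23) × 60.1 / (72 × 2.251) × 0.85 = 7031.7 / 162.07 × 0.85 ≈ 36.9 mL/min

36.9 mL/min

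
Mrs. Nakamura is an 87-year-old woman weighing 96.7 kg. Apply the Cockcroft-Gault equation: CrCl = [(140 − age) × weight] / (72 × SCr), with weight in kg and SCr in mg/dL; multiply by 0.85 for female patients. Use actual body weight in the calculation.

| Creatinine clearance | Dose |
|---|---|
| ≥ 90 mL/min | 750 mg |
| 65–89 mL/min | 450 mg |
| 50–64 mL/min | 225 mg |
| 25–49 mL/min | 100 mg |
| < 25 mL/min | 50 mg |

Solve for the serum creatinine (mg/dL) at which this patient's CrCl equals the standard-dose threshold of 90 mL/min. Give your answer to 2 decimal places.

Standard dose requires CrCl ≥ 90 mL/min.
Set (140 − 87) × 96.7 × 0.85 / (72 × SCr) = 90
SCr = (140 − 87) × 96.7 × 0.85 / (72 × 90) = 0.672 mg/dL

0.67 mg/dL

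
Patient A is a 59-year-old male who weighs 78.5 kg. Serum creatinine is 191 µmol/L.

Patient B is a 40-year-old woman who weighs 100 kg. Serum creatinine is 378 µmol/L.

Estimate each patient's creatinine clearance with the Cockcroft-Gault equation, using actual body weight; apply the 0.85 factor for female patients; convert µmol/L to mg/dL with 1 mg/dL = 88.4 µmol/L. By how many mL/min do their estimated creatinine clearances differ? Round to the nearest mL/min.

Patient A: SCr = 191 / 88.4 = 2.161 mg/dL
Patient A: CrCl = (140 − 59) × 78.5 / (72 × 2.161) = 6358.5 / 155.59 ≈ 40.9 mL/min
Patient B: SCr = 378 / 88.4 = 4.276 mg/dL
Patient B: CrCl = (140 − 40) × 100 / (72 × 4.276) × 0.85 = 10000.0 / 307.87 × 0.85 ≈ 27.6 mL/min
|40.9 − 27.6| = 13.3 mL/min

13 mL/min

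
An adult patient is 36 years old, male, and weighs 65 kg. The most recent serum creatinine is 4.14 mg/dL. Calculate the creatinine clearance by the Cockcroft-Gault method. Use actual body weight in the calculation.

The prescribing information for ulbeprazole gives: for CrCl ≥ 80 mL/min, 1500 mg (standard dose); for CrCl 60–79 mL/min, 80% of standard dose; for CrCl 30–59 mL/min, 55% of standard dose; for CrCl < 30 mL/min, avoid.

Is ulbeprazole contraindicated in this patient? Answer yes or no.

CrCl = (140 − 36) × 65 / (72 × 4.14) = 6760.0 / 298.08 ≈ 22.7 mL/min
CrCl ≈ 23 mL/min, which is < 30 mL/min.

yes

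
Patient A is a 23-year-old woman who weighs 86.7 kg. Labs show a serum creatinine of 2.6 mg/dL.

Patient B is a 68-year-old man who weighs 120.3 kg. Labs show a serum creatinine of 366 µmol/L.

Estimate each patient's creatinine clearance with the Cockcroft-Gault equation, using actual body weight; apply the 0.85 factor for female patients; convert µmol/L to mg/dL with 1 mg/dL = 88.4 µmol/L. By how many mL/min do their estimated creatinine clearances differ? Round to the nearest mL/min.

17 mL/min

Patient A: CrCl = (140 − 23) × 86.7 / (72 × 2.6) × 0.85 = 10143.9 / 187.20 × 0.85 ≈ 46.1 mL/min
Patient B: SCr = 366 / 88.4 = 4.14 mg/dL
Patient B: CrCl = (140 − 68) × 120.3 / (72 × 4.14) = 8661.6 / 298.08 ≈ 29.1 mL/min
|46.1 − 29.1| = 17.0 mL/min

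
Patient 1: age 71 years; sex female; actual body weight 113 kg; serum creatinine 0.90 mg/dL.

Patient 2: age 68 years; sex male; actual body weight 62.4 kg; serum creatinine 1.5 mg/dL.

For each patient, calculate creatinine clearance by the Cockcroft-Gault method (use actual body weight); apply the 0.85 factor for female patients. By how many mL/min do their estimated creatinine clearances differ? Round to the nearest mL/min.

Patient 1: CrCl = (140 − 71) × 113 / (72 × 0.9) × 0.85 = 7797.0 / 64.80 × 0.85 ≈ 102.3 mL/min
Patient 2: CrCl = (140 − 68) × 62.4 / (72 × 1.5) = 4492.8 / 108.00 ≈ 41.6 mL/min
|102.3 − 41.6| = 60.7 mL/min

61 mL/min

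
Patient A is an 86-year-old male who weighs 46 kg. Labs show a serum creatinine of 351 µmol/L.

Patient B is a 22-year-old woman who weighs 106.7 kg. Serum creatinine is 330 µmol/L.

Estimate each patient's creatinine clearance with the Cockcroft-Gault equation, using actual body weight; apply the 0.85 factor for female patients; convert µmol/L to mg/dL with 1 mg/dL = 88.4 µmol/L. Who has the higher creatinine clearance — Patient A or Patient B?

Patient B

Patient A: SCr = 351 / 88.4 = 3.971 mg/dL
Patient A: CrCl = (140 − 86) × 46 / (72 × 3.971) = 2484.0 / 285.91 ≈ 8.7 mL/min
Patient B: SCr = 330 / 88.4 = 3.733 mg/dL
Patient B: CrCl = (140 − 22) × 106.7 / (72 × 3.733) × 0.85 = 12590.6 / 268.78 × 0.85 ≈ 39.8 mL/min
8.7 vs 39.8 mL/min → Patient B is higher.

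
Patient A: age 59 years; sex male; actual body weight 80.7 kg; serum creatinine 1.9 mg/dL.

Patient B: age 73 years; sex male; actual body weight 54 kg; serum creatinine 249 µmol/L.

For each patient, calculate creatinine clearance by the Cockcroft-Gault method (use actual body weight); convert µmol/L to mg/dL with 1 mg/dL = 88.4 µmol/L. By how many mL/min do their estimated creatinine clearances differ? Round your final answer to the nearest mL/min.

Patient A: CrCl = (140 − 59) × 80.7 / (72 × 1.9) = 6536.7 / 136.80 ≈ 47.8 mL/min
Patient B: SCr = 249 / 88.4 = 2.817 mg/dL
Patient B: CrCl = (140 − 73) × 54 / (72 × 2.817) = 3618.0 / 202.82 ≈ 17.8 mL/min
|47.8 − 17.8| = 30.0 mL/min

30 mL/min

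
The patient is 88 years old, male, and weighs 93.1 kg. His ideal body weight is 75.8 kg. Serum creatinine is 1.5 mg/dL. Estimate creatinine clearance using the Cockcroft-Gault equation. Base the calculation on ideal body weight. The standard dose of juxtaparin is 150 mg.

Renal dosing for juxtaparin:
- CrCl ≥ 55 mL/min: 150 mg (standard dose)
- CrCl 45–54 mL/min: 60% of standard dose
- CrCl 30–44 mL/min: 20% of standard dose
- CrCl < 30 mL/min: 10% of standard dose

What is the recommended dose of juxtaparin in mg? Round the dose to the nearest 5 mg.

30 mg

CrCl = (140 − 88) × 75.8 / (72 × 1.5) = 3941.6 / 108.00 ≈ 36.5 mL/min
CrCl ≈ 36 mL/min → bracket 30–44 mL/min.
20% of 150 mg = 30 mg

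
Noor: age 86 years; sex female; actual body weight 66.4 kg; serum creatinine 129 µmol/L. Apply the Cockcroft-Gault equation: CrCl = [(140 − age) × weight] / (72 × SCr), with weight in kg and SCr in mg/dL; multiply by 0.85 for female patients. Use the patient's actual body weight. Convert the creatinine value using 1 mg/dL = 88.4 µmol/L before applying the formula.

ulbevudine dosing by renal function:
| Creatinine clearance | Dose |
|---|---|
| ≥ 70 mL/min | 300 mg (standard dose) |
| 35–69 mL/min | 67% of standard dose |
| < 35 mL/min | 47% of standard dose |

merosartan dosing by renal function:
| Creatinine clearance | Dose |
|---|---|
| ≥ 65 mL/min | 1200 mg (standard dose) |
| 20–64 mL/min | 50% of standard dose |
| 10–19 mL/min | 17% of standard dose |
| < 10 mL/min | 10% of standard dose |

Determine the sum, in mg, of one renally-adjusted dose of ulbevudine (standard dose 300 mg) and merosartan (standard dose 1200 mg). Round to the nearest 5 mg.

SCr = 129 / 88.4 = 1.459 mg/dL
CrCl = (140 − 86) × 66.4 / (72 × 1.459) × 0.85 = 3585.6 / 105.05 × 0.85 ≈ 29.0 mL/min
CrCl ≈ 29 mL/min.
ulbevudine: < 35 mL/min → 47% of 300 mg = 141 mg.
merosartan: 20–64 mL/min → 50% of 1200 mg = 600 mg.
Total = 141 + 600 = 741 mg.

740 mg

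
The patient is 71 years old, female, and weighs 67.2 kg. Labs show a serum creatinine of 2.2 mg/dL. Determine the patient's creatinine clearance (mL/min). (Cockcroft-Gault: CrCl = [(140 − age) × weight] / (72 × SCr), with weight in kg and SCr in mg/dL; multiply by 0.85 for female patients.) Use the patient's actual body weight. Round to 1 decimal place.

24.9 mL/min

CrCl = (140 − 71) × 67.2 / (72 × 2.2) × 0.85 = 4636.8 / 158.40 × 0.85 ≈ 24.9 mL/min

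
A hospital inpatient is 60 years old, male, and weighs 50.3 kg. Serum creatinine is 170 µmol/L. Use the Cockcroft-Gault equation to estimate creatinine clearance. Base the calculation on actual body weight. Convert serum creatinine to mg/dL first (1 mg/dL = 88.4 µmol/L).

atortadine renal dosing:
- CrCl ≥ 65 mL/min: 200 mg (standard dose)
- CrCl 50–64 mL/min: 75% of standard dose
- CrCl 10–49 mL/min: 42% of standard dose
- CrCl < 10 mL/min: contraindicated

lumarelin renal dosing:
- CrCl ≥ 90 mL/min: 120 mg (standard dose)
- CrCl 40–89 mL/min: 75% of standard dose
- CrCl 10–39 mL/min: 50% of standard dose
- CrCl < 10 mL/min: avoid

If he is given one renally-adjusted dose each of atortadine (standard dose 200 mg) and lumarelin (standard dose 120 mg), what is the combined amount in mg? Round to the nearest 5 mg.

SCr = 170 / 88.4 = 1.923 mg/dL
CrCl = (140 − 60) × 50.3 / (72 × 1.923) = 4024.0 / 138.46 ≈ 29.1 mL/min
CrCl ≈ 29 mL/min.
atortadine: 10–49 mL/min → 42% of 200 mg = 84 mg.
lumarelin: 10–39 mL/min → 50% of 120 mg = 60 mg.
Total = 84 + 60 = 144 mg.

145 mg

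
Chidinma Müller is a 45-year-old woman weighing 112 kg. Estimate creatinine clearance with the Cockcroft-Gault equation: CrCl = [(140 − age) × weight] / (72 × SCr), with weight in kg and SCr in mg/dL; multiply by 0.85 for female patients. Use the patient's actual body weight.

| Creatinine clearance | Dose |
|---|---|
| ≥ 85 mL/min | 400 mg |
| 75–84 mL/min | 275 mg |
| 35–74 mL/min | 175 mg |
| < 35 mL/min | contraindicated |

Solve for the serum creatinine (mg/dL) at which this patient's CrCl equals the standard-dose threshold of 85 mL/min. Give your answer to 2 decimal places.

Standard dose requires CrCl ≥ 85 mL/min.
Set (140 − 45) × 112 × 0.85 / (72 × SCr) = 85
SCr = (140 − 45) × 112 × 0.85 / (72 × 85) = 1.478 mg/dL

1.48 mg/dL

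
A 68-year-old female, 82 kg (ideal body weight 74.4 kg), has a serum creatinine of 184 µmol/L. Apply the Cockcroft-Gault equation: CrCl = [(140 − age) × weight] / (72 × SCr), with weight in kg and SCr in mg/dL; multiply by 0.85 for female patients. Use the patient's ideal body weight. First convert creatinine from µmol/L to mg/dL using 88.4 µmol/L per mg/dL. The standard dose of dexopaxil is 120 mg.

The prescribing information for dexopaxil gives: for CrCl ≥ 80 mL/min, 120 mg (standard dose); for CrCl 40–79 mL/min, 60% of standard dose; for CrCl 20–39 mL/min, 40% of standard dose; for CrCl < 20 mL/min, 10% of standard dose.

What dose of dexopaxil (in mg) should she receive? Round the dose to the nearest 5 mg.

50 mg

SCr = 184 / 88.4 = 2.081 mg/dL
CrCl = (140 − 68) × 74.4 / (72 × 2.081) × 0.85 = 5356.8 / 149.83 × 0.85 ≈ 30.4 mL/min
CrCl ≈ 30 mL/min → bracket 20–39 mL/min.
40% of 120 mg = 48 mg → 50 mg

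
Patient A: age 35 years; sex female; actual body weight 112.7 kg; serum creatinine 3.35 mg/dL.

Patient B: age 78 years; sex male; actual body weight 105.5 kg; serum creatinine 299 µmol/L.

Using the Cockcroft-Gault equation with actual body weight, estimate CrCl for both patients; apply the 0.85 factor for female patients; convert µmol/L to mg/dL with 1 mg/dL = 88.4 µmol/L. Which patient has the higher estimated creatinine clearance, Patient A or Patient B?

Patient A

Patient A: CrCl = (140 − 35) × 112.7 / (72 × 3.35) × 0.85 = 11833.5 / 241.20 × 0.85 ≈ 41.7 mL/min
Patient B: SCr = 299 / 88.4 = 3.382 mg/dL
Patient B: CrCl = (140 − 78) × 105.5 / (72 × 3.382) = 6541.0 / 243.50 ≈ 26.9 mL/min
41.7 vs 26.9 mL/min → Patient A is higher.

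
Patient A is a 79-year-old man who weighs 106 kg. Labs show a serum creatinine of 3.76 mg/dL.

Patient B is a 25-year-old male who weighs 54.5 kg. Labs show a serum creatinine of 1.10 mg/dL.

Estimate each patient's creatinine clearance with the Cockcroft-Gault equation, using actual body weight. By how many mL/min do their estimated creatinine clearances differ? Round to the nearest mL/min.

Patient A: CrCl = (140 − 79) × 106 / (72 × 3.76) = 6466.0 / 270.72 ≈ 23.9 mL/min
Patient B: CrCl = (140 − 25) × 54.5 / (72 × 1.1) = 6267.5 / 79.20 ≈ 79.1 mL/min
|23.9 − 79.1| = 55.2 mL/min

55 mL/min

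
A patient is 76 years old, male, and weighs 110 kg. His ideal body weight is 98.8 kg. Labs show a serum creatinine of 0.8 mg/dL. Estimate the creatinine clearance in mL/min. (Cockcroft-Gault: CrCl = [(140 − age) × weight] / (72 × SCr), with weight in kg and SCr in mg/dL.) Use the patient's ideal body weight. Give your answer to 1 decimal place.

109.8 mL/min

CrCl = (140 − 76) × 98.8 / (72 × 0.8) = 6323.2 / 57.60 ≈ 109.8 mL/min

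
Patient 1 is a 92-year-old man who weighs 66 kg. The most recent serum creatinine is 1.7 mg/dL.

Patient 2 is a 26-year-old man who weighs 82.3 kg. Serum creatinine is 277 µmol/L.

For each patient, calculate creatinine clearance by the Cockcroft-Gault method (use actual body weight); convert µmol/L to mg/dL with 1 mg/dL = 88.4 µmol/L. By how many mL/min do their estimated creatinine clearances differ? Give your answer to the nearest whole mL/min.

16 mL/min

Patient 1: CrCl = (140 − 92) × 66 / (72 × 1.7) = 3168.0 / 122.40 ≈ 25.9 mL/min
Patient 2: SCr = 277 / 88.4 = 3.133 mg/dL
Patient 2: CrCl = (140 − 26) × 82.3 / (72 × 3.133) = 9382.2 / 225.58 ≈ 41.6 mL/min
|25.9 − 41.6| = 15.7 mL/min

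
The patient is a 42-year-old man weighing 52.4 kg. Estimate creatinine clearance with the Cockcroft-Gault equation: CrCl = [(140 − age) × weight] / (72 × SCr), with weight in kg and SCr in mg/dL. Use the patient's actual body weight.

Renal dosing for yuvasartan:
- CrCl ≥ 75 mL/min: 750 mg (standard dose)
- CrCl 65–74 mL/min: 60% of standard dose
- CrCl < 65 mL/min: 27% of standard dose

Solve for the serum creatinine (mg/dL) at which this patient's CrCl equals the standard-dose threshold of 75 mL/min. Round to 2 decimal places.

Standard dose requires CrCl ≥ 75 mL/min.
Set (140 − 42) × 52.4 / (72 × SCr) = 75
SCr = (140 − 42) × 52.4 / (72 × 75) = 0.951 mg/dL

0.95 mg/dL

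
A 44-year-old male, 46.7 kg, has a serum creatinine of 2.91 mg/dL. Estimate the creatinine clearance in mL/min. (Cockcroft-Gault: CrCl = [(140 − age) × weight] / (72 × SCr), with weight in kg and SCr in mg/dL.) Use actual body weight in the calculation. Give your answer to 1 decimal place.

CrCl = (140 − 44) × 46.7 / (72 × 2.91) = 4483.2 / 209.52 ≈ 21.4 mL/min

21.4 mL/min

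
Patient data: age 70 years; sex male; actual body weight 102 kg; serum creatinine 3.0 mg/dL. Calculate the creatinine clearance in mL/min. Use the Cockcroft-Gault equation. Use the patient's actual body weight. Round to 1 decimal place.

33.1 mL/min

CrCl = (140 − 70) × 102 / (72 × 3) = 7140.0 / 216.00 ≈ 33.1 mL/min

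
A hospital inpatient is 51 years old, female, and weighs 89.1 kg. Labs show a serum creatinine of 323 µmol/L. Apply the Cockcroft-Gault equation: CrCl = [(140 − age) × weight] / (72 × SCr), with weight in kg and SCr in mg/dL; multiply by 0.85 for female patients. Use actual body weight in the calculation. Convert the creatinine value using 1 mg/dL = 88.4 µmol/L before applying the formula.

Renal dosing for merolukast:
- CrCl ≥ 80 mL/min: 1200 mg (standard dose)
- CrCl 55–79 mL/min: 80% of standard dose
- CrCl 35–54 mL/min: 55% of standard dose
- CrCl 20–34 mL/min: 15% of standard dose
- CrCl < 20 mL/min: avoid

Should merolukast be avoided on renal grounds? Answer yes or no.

no

SCr = 323 / 88.4 = 3.654 mg/dL
CrCl = (140 − 51) × 89.1 / (72 × 3.654) × 0.85 = 7929.9 / 263.09 × 0.85 ≈ 25.6 mL/min
CrCl ≈ 26 mL/min, which is ≥ 20 mL/min.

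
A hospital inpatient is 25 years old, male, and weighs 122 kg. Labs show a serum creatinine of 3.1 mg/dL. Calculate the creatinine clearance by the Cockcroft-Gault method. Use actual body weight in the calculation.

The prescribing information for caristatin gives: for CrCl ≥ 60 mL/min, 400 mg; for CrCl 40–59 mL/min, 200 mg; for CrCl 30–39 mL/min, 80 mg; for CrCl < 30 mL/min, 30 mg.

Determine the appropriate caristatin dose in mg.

CrCl = (140 − 25) × 122 / (72 × 3.1) = 14030.0 / 223.20 ≈ 62.9 mL/min
CrCl ≈ 63 mL/min → bracket ≥ 60 mL/min.
Dose for this bracket: 400 mg.

400 mg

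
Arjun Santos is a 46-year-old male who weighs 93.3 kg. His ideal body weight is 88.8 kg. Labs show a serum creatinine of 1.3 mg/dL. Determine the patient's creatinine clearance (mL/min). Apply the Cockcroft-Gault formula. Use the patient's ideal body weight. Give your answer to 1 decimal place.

89.2 mL/min

CrCl = (140 − 46) × 88.8 / (72 × 1.3) = 8347.2 / 93.60 ≈ 89.2 mL/min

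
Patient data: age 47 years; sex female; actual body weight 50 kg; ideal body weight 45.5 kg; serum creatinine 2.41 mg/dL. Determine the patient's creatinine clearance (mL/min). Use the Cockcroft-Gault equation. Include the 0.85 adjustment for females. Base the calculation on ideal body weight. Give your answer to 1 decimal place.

20.7 mL/min

CrCl = (140 − 47) × 45.5 / (72 × 2.41) × 0.85 = 4231.5 / 173.52 × 0.85 ≈ 20.7 mL/min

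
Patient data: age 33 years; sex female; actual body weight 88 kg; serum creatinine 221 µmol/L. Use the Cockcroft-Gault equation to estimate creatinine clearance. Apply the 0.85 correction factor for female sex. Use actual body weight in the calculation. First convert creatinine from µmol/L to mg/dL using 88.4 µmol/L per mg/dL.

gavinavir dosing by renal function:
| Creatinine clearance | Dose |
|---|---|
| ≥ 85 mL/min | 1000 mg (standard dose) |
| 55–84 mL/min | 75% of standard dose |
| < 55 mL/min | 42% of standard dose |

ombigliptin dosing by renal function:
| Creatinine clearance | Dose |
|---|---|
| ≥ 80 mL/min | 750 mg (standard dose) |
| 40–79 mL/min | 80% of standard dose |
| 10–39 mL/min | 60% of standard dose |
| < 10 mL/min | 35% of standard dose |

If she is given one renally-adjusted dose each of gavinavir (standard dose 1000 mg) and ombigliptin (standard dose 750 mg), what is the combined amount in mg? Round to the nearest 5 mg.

1020 mg

SCr = 221 / 88.4 = 2.5 mg/dL
CrCl = (140 − 33) × 88 / (72 × 2.5) × 0.85 = 9416.0 / 180.00 × 0.85 ≈ 44.5 mL/min
CrCl ≈ 44 mL/min.
gavinavir: < 55 mL/min → 42% of 1000 mg = 420 mg.
ombigliptin: 40–79 mL/min → 80% of 750 mg = 600 mg.
Total = 420 + 600 = 1020 mg.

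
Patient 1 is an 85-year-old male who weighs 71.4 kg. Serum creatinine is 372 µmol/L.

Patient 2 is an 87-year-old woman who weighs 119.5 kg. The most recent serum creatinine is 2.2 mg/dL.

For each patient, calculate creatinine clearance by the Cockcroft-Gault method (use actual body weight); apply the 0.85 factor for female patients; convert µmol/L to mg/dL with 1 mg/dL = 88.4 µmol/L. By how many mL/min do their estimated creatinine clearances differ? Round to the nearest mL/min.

21 mL/min

Patient 1: SCr = 372 / 88.4 = 4.208 mg/dL
Patient 1: CrCl = (140 − 85) × 71.4 / (72 × 4.208) = 3927.0 / 302.98 ≈ 13.0 mL/min
Patient 2: CrCl = (140 − 87) × 119.5 / (72 × 2.2) × 0.85 = 6333.5 / 158.40 × 0.85 ≈ 34.0 mL/min
|13.0 − 34.0| = 21.0 mL/min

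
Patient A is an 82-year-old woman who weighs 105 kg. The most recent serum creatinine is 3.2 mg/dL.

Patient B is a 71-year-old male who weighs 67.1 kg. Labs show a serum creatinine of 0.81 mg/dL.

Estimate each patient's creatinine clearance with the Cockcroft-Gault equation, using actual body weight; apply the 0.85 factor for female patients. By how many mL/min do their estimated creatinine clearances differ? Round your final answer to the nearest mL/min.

57 mL/min

Patient A: CrCl = (140 − 82) × 105 / (72 × 3.2) × 0.85 = 6090.0 / 230.40 × 0.85 ≈ 22.5 mL/min
Patient B: CrCl = (140 − 71) × 67.1 / (72 × 0.81) = 4629.9 / 58.32 ≈ 79.4 mL/min
|22.5 − 79.4| = 56.9 mL/min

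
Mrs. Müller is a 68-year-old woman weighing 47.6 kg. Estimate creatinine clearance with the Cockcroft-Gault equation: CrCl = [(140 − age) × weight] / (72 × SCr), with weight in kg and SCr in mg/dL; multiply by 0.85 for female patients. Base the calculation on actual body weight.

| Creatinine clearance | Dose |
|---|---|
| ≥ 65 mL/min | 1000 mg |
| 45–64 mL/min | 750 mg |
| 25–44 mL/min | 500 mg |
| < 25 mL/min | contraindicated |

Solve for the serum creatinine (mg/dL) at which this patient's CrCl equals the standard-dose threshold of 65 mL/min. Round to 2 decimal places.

Standard dose requires CrCl ≥ 65 mL/min.
Set (140 − 68) × 47.6 × 0.85 / (72 × SCr) = 65
SCr = (140 − 68) × 47.6 × 0.85 / (72 × 65) = 0.622 mg/dL

0.62 mg/dL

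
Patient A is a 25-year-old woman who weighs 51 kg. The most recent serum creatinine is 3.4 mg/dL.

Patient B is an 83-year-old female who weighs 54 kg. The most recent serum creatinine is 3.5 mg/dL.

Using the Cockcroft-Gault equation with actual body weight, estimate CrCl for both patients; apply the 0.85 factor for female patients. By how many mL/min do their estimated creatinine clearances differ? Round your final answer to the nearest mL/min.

10 mL/min

Patient A: CrCl = (140 − 25) × 51 / (72 × 3.4) × 0.85 = 5865.0 / 244.80 × 0.85 ≈ 20.4 mL/min
Patient B: CrCl = (140 − 83) × 54 / (72 × 3.5) × 0.85 = 3078.0 / 252.00 × 0.85 ≈ 10.4 mL/min
|20.4 − 10.4| = 10.0 mL/min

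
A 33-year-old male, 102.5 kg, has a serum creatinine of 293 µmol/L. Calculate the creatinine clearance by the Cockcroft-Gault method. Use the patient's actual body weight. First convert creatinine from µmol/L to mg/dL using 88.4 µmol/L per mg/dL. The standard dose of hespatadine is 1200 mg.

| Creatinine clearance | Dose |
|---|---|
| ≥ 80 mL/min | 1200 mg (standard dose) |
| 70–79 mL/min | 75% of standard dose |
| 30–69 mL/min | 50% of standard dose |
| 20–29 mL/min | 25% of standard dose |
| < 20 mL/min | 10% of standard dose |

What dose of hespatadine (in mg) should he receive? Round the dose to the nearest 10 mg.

SCr = 293 / 88.4 = 3.314 mg/dL
CrCl = (140 − 33) × 102.5 / (72 × 3.314) = 10967.5 / 238.61 ≈ 46.0 mL/min
CrCl ≈ 46 mL/min → bracket 30–69 mL/min.
50% of 1200 mg = 600 mg

600 mg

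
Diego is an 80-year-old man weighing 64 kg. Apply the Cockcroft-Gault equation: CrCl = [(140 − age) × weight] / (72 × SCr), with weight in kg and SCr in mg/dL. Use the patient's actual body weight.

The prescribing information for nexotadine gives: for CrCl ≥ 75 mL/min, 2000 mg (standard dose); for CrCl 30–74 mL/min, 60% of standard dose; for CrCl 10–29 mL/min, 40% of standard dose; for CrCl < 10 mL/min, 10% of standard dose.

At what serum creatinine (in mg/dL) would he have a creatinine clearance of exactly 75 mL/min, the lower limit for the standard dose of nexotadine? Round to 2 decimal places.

0.71 mg/dL

Standard dose requires CrCl ≥ 75 mL/min.
Set (140 − 80) × 64 / (72 × SCr) = 75
SCr = (140 − 80) × 64 / (72 × 75) = 0.711 mg/dL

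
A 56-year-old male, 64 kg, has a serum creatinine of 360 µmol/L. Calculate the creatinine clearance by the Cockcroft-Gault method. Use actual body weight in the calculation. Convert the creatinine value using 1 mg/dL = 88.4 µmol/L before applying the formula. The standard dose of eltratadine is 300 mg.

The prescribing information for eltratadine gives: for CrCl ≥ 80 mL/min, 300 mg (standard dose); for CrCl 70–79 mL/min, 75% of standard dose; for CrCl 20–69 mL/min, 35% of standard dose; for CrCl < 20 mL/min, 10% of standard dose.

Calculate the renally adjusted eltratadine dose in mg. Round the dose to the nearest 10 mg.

SCr = 360 / 88.4 = 4.072 mg/dL
CrCl = (140 − 56) × 64 / (72 × 4.072) = 5376.0 / 293.18 ≈ 18.3 mL/min
CrCl ≈ 18 mL/min → bracket < 20 mL/min.
10% of 300 mg = 30 mg

30 mg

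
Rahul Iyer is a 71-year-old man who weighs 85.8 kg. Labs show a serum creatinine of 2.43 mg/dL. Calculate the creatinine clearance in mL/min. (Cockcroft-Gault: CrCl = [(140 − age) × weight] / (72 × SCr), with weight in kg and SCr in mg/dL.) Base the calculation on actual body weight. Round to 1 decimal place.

CrCl = (140 − 71) × 85.8 / (72 × 2.43) = 5920.2 / 174.96 ≈ 33.8 mL/min

33.8 mL/min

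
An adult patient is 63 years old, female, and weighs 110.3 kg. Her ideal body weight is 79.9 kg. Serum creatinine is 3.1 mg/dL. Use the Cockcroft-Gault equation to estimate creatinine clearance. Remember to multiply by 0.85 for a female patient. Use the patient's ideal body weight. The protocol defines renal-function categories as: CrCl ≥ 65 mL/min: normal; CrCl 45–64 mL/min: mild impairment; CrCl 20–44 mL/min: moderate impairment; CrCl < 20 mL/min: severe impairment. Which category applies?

moderate impairment

CrCl = (140 − 63) × 79.9 / (72 × 3.1) × 0.85 = 6152.3 / 223.20 × 0.85 ≈ 23.4 mL/min
23 mL/min falls in the 'moderate impairment' range.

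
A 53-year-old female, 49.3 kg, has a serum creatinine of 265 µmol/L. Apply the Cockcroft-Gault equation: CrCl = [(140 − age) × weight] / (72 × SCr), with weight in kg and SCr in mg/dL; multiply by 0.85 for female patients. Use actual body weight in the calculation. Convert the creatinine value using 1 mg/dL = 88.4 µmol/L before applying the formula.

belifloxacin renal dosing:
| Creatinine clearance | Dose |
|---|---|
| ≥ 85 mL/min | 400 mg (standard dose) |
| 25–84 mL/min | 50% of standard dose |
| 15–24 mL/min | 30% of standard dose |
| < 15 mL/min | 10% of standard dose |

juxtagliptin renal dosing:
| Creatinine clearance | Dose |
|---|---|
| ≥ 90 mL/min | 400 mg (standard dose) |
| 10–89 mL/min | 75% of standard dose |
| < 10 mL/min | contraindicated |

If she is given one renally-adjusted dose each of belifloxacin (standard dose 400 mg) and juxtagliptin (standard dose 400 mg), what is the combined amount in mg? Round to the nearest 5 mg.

420 mg

SCr = 265 / 88.4 = 2.998 mg/dL
CrCl = (140 − 53) × 49.3 / (72 × 2.998) × 0.85 = 4289.1 / 215.86 × 0.85 ≈ 16.9 mL/min
CrCl ≈ 17 mL/min.
belifloxacin: 15–24 mL/min → 30% of 400 mg = 120 mg.
juxtagliptin: 10–89 mL/min → 75% of 400 mg = 300 mg.
Total = 120 + 300 = 420 mg.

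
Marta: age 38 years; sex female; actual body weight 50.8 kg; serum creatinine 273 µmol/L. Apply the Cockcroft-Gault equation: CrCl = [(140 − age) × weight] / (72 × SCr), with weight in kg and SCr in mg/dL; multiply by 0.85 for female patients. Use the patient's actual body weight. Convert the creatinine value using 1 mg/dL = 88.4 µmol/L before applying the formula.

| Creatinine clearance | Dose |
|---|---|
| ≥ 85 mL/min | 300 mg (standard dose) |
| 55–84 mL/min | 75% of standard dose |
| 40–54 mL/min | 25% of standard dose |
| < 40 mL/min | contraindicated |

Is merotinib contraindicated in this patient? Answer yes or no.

SCr = 273 / 88.4 = 3.088 mg/dL
CrCl = (140 − 38) × 50.8 / (72 × 3.088) × 0.85 = 5181.6 / 222.34 × 0.85 ≈ 19.8 mL/min
CrCl ≈ 20 mL/min, which is < 40 mL/min.

yes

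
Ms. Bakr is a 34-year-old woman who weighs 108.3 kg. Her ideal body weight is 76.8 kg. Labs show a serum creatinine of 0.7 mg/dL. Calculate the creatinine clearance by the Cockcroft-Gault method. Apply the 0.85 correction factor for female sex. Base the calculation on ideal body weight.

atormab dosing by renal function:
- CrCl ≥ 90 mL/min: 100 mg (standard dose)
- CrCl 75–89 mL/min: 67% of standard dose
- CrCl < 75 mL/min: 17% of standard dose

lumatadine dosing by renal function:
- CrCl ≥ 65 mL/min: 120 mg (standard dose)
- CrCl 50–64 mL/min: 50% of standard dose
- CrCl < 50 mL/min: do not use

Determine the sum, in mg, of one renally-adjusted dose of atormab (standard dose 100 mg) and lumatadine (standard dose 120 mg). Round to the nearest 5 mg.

CrCl = (140 − 34) × 76.8 / (72 × 0.7) × 0.85 = 8140.8 / 50.40 × 0.85 ≈ 137.3 mL/min
CrCl ≈ 137 mL/min.
atormab: ≥ 90 mL/min → 100% of 100 mg = 100 mg.
lumatadine: ≥ 65 mL/min → 100% of 120 mg = 120 mg.
Total = 100 + 120 = 220 mg.

220 mg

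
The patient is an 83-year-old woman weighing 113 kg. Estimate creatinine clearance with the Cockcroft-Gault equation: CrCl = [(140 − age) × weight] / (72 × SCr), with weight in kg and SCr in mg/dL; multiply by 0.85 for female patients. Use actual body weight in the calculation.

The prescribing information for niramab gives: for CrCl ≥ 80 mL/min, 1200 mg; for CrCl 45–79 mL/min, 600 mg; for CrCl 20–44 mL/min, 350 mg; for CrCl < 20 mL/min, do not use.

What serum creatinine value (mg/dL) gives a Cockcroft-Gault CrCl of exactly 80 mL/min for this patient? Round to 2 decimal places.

Standard dose requires CrCl ≥ 80 mL/min.
Set (140 − 83) × 113 × 0.85 / (72 × SCr) = 80
SCr = (140 − 83) × 113 × 0.85 / (72 × 80) = 0.950 mg/dL

0.95 mg/dL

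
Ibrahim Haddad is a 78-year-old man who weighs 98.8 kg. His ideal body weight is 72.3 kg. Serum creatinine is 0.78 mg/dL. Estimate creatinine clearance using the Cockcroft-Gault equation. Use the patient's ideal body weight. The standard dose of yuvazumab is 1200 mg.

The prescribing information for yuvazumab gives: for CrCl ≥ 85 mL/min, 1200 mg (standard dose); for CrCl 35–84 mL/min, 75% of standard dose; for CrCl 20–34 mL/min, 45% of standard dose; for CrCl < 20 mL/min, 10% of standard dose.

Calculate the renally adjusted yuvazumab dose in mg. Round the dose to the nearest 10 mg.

900 mg

CrCl = (140 − 78) × 72.3 / (72 × 0.78) = 4482.6 / 56.16 ≈ 79.8 mL/min
CrCl ≈ 80 mL/min → bracket 35–84 mL/min.
75% of 1200 mg = 900 mg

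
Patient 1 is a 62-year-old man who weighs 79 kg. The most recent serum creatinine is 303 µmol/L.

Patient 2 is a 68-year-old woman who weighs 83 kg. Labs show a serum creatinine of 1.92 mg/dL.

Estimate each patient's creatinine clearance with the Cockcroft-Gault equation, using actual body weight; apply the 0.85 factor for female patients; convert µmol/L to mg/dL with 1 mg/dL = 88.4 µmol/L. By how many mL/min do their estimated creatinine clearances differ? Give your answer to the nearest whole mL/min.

Patient 1: SCr = 303 / 88.4 = 3.428 mg/dL
Patient 1: CrCl = (140 − 62) × 79 / (72 × 3.428) = 6162.0 / 246.82 ≈ 25.0 mL/min
Patient 2: CrCl = (140 − 68) × 83 / (72 × 1.92) × 0.85 = 5976.0 / 138.24 × 0.85 ≈ 36.7 mL/min
|25.0 − 36.7| = 11.7 mL/min

12 mL/min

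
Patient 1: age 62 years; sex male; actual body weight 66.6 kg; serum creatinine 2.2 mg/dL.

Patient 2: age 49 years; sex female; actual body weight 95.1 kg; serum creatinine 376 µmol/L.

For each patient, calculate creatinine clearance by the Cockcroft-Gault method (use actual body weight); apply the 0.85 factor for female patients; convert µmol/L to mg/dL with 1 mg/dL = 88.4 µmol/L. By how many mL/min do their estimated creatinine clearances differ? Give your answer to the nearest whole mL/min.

Patient 1: CrCl = (140 − 62) × 66.6 / (72 × 2.2) = 5194.8 / 158.40 ≈ 32.8 mL/min
Patient 2: SCr = 376 / 88.4 = 4.253 mg/dL
Patient 2: CrCl = (140 − 49) × 95.1 / (72 × 4.253) × 0.85 = 8654.1 / 306.22 × 0.85 ≈ 24.0 mL/min
|32.8 − 24.0| = 8.8 mL/min

9 mL/min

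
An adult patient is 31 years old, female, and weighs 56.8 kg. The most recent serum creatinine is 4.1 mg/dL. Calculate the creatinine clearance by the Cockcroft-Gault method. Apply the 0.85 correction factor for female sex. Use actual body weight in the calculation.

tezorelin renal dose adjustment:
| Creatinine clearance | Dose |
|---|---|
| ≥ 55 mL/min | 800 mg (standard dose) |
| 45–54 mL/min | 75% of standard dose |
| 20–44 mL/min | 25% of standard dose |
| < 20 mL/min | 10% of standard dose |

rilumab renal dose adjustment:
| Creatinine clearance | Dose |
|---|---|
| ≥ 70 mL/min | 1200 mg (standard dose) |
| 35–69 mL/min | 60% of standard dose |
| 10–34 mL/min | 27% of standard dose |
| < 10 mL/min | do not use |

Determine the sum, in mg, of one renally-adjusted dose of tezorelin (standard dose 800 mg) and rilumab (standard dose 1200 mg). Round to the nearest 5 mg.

CrCl = (140 − 31) × 56.8 / (72 × 4.1) × 0.85 = 6191.2 / 295.20 × 0.85 ≈ 17.8 mL/min
CrCl ≈ 18 mL/min.
tezorelin: < 20 mL/min → 10% of 800 mg = 80 mg.
rilumab: 10–34 mL/min → 27% of 1200 mg = 324 mg.
Total = 80 + 324 = 404 mg.

405 mg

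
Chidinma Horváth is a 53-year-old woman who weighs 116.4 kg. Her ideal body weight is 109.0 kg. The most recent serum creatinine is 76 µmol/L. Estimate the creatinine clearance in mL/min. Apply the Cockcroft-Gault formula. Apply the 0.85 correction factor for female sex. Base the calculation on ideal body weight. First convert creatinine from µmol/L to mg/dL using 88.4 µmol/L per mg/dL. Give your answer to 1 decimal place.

SCr = 76 / 88.4 = 0.86 mg/dL
CrCl = (140 − 53) × 109 / (72 × 0.86) × 0.85 = 9483.0 / 61.92 × 0.85 ≈ 130.2 mL/min

130.2 mL/min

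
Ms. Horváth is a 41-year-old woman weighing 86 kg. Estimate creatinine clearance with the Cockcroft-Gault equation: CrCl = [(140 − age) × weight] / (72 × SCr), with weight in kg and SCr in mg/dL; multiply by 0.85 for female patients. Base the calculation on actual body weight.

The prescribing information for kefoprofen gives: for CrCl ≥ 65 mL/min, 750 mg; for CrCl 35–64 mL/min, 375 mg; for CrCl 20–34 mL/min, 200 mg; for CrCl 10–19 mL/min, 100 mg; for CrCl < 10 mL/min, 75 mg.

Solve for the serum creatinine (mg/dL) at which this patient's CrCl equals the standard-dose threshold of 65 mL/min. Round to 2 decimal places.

Standard dose requires CrCl ≥ 65 mL/min.
Set (140 − 41) × 86 × 0.85 / (72 × SCr) = 65
SCr = (140 − 41) × 86 × 0.85 / (72 × 65) = 1.546 mg/dL

1.55 mg/dL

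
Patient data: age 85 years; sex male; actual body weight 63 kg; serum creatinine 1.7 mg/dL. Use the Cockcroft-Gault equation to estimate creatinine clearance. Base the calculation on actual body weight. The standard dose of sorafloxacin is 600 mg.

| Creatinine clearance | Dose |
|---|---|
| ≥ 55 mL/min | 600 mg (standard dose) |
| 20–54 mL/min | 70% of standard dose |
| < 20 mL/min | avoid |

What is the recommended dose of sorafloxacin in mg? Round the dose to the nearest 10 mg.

CrCl = (140 − 85) × 63 / (72 × 1.7) = 3465.0 / 122.40 ≈ 28.3 mL/min
CrCl ≈ 28 mL/min → bracket 20–54 mL/min.
70% of 600 mg = 420 mg

420 mg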